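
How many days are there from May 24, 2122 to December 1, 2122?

May 2122: 31 − 24 = 7 days remain.
Then June (30), July (31), August (31), September (30), October (31), November (30): 30 + 31 + 31 + 30 + 31 + 30 = 183 days.
December 1, 2122: 1 day.
Total: 7 + 183 + 1 = 191 days.

191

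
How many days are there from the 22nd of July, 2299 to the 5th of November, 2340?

15081

Day-of-year of July 22, 2299: 203.
Day-of-year of November 5, 2340: 310.
2299 has 365 days, so 365 − 203 = 162 days remain in 2299.
Full years 2300–2339: 31 common + 9 leap = 31×365 + 9×366 = 14609 days.
Total: 162 + 14609 + 310 = 15081 days.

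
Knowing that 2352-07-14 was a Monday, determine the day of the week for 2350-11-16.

Thursday

Count forward from the earlier date (November 16, 2350) to the later (July 14, 2352):
November 2350: 30 − 16 = 14 days remain.
Then 19 full months totalling 578 days.
July 1–14, 2352: 14 days.
Total: 14 + 578 + 14 = 606 days.
606 mod 7 = 4, so 4 days before Monday is Thursday.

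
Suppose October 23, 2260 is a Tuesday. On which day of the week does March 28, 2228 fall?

Count forward from the earlier date (March 28, 2228) to the later (October 23, 2260):
From March 28, 2228 to March 28, 2260: 32 years, of which 8 contain a Feb 29 — 24×365 + 8×366 = 11688 days.
March 2260: 31 − 28 = 3 days remain.
Then April (30), May (31), June (30), July (31), August (31), September (30): 30 + 31 + 30 + 31 + 31 + 30 = 183 days.
October 1–23, 2260: 23 days.
Residual: 209 days.
Total: 11897 days.
11897 mod 7 = 4, so 4 days before Tuesday is Friday.

Friday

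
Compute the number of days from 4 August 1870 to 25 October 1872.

813

Day-of-year of August 4, 1870: 216.
Day-of-year of October 25, 1872: 299.
1870 has 365 days, so 365 − 216 = 149 days remain in 1870.
Full years: 1871: 365. Sum = 365.
Total: 149 + 365 + 299 = 813 days.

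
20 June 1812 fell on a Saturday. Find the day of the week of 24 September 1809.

Sunday

Count forward from the earlier date (September 24, 1809) to the later (June 20, 1812):
Day-of-year of September 24, 1809: 267.
Day-of-year of June 20, 1812: 172.
1809 has 365 days, so 365 − 267 = 98 days remain in 1809.
Full years: 1810: 365; 1811: 365. Sum = 730.
Total: 98 + 730 + 172 = 1000 days.
1000 mod 7 = 6, so 6 days before Saturday is Sunday.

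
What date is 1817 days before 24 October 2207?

2 November 2202

Count 1817 days before October 24, 2207:
Day-of-year of November 2, 2202: 306.
Day-of-year of October 24, 2207: 297.
2202 has 365 days, so 365 − 306 = 59 days remain in 2202.
Full years: 2203: 365; 2204: 366; 2205: 365; 2206: 365. Sum = 1461.
Total: 59 + 1461 + 297 = 1817 days.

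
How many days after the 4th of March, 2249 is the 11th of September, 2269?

From March 4, 2249 to March 4, 2269: 20 years, of which 5 contain a Feb 29 — 15×365 + 5×366 = 7305 days.
March 2269: 31 − 4 = 27 days remain.
Then April (30), May (31), June (30), July (31), August (31): 30 + 31 + 30 + 31 + 31 = 153 days.
September 1–11, 2269: 11 days.
Residual: 191 days.
Total: 7496 days.

7496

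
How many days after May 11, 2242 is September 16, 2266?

Day-of-year of May 11, 2242: 131.
Day-of-year of September 16, 2266: 259.
2242 has 365 days, so 365 − 131 = 234 days remain in 2242.
Full years 2243–2265: 17 common + 6 leap = 17×365 + 6×366 = 8401 days.
Total: 234 + 8401 + 259 = 8894 days.

8894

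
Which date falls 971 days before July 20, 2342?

November 22, 2339

Count 971 days before July 20, 2342:
Day-of-year of November 22, 2339: 326.
Day-of-year of July 20, 2342: 201.
2339 has 365 days, so 365 − 326 = 39 days remain in 2339.
Full years: 2340: 366; 2341: 365. Sum = 731.
Total: 39 + 731 + 201 = 971 days.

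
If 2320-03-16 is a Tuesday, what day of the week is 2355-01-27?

Thursday

Day-of-year of March 16, 2320: 76.
Day-of-year of January 27, 2355: 27.
2320 has 366 days, so 366 − 76 = 290 days remain in 2320.
Full years 2321–2354: 26 common + 8 leap = 26×365 + 8×366 = 12418 days.
Total: 290 + 12418 + 27 = 12735 days.
12735 mod 7 = 2, so 2 days after Tuesday is Thursday.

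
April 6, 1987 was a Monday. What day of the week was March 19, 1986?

Wednesday

Count forward from the earlier date (March 19, 1986) to the later (April 6, 1987):
March 19, 1986 → March 19, 1987: 365 days.
March 1987: 31 − 19 = 12 days remain.
April 1–6, 1987: 6 days.
Residual: 18 days.
Total: 383 days.
383 mod 7 = 5, so 5 days before Monday is Wednesday.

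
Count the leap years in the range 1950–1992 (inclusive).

Years divisible by 4 in [1950, 1992]: 1952, 1956, 1960, 1964, 1968, 1972, 1976, 1980, 1984, 1988, 1992.
No century exceptions apply. Count: 11.

11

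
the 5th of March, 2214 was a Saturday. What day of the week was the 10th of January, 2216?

Wednesday

March 5, 2214 → March 5, 2215: 365 days.
March 2215: 31 − 5 = 26 days remain.
Then 9 full months totalling 275 days.
January 1–10, 2216: 10 days.
Residual: 311 days.
Total: 676 days.
676 mod 7 = 4, so 4 days after Saturday is Wednesday.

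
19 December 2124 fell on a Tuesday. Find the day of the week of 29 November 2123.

Count forward from the earlier date (November 29, 2123) to the later (December 19, 2124):
November 29, 2123 → November 29, 2124: 366 days (2124 is a leap year).
November 2124: 30 − 29 = 1 day remains.
December 1–19, 2124: 19 days.
Residual: 20 days.
Total: 386 days.
386 mod 7 = 1, so 1 day before Tuesday is Monday.

Monday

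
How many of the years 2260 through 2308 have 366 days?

Years divisible by 4: 2260, 2264, …, 2308 — 13 in all.
Of these, 2300 is divisible by 100 but not 400, so not leap.
Leap years: 13 − 1 = 12.

12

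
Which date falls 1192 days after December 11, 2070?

March 17, 2074

Count 1192 days after December 11, 2070:
December 11, 2070 → December 11, 2071: 365 days.
December 11, 2071 → December 11, 2072: 366 days (2072 is a leap year).
December 11, 2072 → December 11, 2073: 365 days.
December 2073: 31 − 11 = 20 days remain.
Then January (31), February 2074 (28): 31 + 28 = 59 days.
March 1–17, 2074: 17 days.
Residual: 96 days.
Total: 1192 days.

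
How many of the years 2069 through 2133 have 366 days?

Years divisible by 4: 2072, 2076, …, 2132 — 16 in all.
Of these, 2100 is divisible by 100 but not 400, so not leap.
Leap years: 16 − 1 = 15.

15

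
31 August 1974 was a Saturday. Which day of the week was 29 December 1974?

Sunday

August 1974: 31 − 31 = 0 days remain.
Then September (30), October (31), November (30): 30 + 31 + 30 = 91 days.
December 1–29, 1974: 29 days.
Total: 0 + 91 + 29 = 120 days.
120 mod 7 = 1, so 1 day after Saturday is Sunday.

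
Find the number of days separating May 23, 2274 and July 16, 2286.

Day-of-year of May 23, 2274: 143.
Day-of-year of July 16, 2286: 197.
2274 has 365 days, so 365 − 143 = 222 days remain in 2274.
Full years 2275–2285: 8 common + 3 leap = 8×365 + 3×366 = 4018 days.
Total: 222 + 4018 + 197 = 4437 days.

4437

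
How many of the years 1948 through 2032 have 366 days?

Years divisible by 4: 1948, 1952, …, 2032 — 22 in all.
2000 is divisible by 400, so still leap.
No century exceptions apply. Count: 22.

22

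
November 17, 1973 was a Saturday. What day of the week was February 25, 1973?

Count forward from the earlier date (February 25, 1973) to the later (November 17, 1973):
February 1973: 28 − 25 = 3 days remain (1973 is not a leap year, so February has 28 days).
Then March (31), April (30), May (31), June (30), July (31), August (31), September (30), October (31): 31 + 30 + 31 + 30 + 31 + 31 + 30 + 31 = 245 days.
November 1–17, 1973: 17 days.
Total: 3 + 245 + 17 = 265 days.
265 mod 7 = 6, so 6 days before Saturday is Sunday.

Sunday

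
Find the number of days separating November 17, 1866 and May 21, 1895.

Day-of-year of November 17, 1866: 321.
Day-of-year of May 21, 1895: 141.
1866 has 365 days, so 365 − 321 = 44 days remain in 1866.
Full years 1867–1894: 21 common + 7 leap = 21×365 + 7×366 = 10227 days.
Total: 44 + 10227 + 141 = 10412 days.

10412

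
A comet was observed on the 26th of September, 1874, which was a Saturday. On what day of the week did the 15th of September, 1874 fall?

Tuesday

Count forward from the earlier date (September 15, 1874) to the later (September 26, 1874):
Within September 1874: 26 − 15 = 11 days.
11 mod 7 = 4, so 4 days before Saturday is Tuesday.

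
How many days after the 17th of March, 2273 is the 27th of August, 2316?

15868

From March 17, 2273 to March 17, 2316: 43 years, of which 10 contain a Feb 29 — 33×365 + 10×366 = 15705 days.
(2300 is not a leap year (divisible by 100 but not 400).)
March 2316: 31 − 17 = 14 days remain.
Then April (30), May (31), June (30), July (31): 30 + 31 + 30 + 31 = 122 days.
August 1–27, 2316: 27 days.
Residual: 163 days.
Total: 15868 days.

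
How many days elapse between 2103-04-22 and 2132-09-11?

Day-of-year of April 22, 2103: 112.
Day-of-year of September 11, 2132: 255.
2103 has 365 days, so 365 − 112 = 253 days remain in 2103.
Full years 2104–2131: 21 common + 7 leap = 21×365 + 7×366 = 10227 days.
Total: 253 + 10227 + 255 = 10735 days.

10735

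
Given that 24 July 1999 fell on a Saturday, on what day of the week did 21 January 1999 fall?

Thursday

Count forward from the earlier date (January 21, 1999) to the later (July 24, 1999):
January 1999: 31 − 21 = 10 days remain.
Then February 1999 (28), March (31), April (30), May (31), June (30): 28 + 31 + 30 + 31 + 30 = 150 days.
July 1–24, 1999: 24 days.
Total: 10 + 150 + 24 = 184 days.
184 mod 7 = 2, so 2 days before Saturday is Thursday.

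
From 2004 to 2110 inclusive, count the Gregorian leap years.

26

Years divisible by 4: 2004, 2008, …, 2108 — 27 in all.
Of these, 2100 is divisible by 100 but not 400, so not leap.
Leap years: 27 − 1 = 26.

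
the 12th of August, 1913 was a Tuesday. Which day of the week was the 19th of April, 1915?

Monday

August 1913: 31 − 12 = 19 days remain.
Then 19 full months totalling 577 days.
April 1–19, 1915: 19 days.
Total: 19 + 577 + 19 = 615 days.
615 mod 7 = 6, so 6 days after Tuesday is Monday.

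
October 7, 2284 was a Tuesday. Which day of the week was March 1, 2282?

Wednesday

Count forward from the earlier date (March 1, 2282) to the later (October 7, 2284):
Day-of-year of March 1, 2282: 60.
Day-of-year of October 7, 2284: 281.
2282 has 365 days, so 365 − 60 = 305 days remain in 2282.
Full years: 2283: 365. Sum = 365.
Total: 305 + 365 + 281 = 951 days.
951 mod 7 = 6, so 6 days before Tuesday is Wednesday.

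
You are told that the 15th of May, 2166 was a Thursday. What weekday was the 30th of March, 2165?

Count forward from the earlier date (March 30, 2165) to the later (May 15, 2166):
March 30, 2165 → March 30, 2166: 365 days.
March 2166: 31 − 30 = 1 day remains.
Then April (30): 30 days.
May 1–15, 2166: 15 days.
Residual: 46 days.
Total: 411 days.
411 mod 7 = 5, so 5 days before Thursday is Saturday.

Saturday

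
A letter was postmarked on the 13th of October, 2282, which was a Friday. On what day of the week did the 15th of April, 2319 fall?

Tuesday

Day-of-year of October 13, 2282: 286.
Day-of-year of April 15, 2319: 105.
2282 has 365 days, so 365 − 286 = 79 days remain in 2282.
Full years 2283–2318: 28 common + 8 leap = 28×365 + 8×366 = 13148 days.
Total: 79 + 13148 + 105 = 13332 days.
13332 mod 7 = 4, so 4 days after Friday is Tuesday.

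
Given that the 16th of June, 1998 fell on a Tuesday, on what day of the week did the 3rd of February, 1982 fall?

Count forward from the earlier date (February 3, 1982) to the later (June 16, 1998):
Day-of-year of February 3, 1982: 34.
Day-of-year of June 16, 1998: 167.
1982 has 365 days, so 365 − 34 = 331 days remain in 1982.
Full years 1983–1997: 11 common + 4 leap = 11×365 + 4×366 = 5479 days.
Total: 331 + 5479 + 167 = 5977 days.
5977 mod 7 = 6, so 6 days before Tuesday is Wednesday.

Wednesday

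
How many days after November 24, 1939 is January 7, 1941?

November 1939: 30 − 24 = 6 days remain.
Then 13 full months totalling 397 days.
January 1–7, 1941: 7 days.
Total: 6 + 397 + 7 = 410 days.

410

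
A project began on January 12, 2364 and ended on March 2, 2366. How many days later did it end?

780

January 12, 2364 → January 12, 2365: 366 days (2364 is a leap year).
January 12, 2365 → January 12, 2366: 365 days.
January 2366: 31 − 12 = 19 days remain.
Then February 2366 (28): 28 days.
March 1–2, 2366: 2 days.
Residual: 49 days.
Total: 780 days.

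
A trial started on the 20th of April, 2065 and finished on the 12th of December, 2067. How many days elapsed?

966

April 20, 2065 → April 20, 2066: 365 days.
April 20, 2066 → April 20, 2067: 365 days.
April 2067: 30 − 20 = 10 days remain.
Then May (31), June (30), July (31), August (31), September (30), October (31), November (30): 31 + 30 + 31 + 31 + 30 + 31 + 30 = 214 days.
December 1–12, 2067: 12 days.
Residual: 236 days.
Total: 966 days.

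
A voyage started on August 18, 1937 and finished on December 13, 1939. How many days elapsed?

847

August 18, 1937 → August 18, 1938: 365 days.
August 18, 1938 → August 18, 1939: 365 days.
August 1939: 31 − 18 = 13 days remain.
Then September (30), October (31), November (30): 30 + 31 + 30 = 91 days.
December 1–13, 1939: 13 days.
Residual: 117 days.
Total: 847 days.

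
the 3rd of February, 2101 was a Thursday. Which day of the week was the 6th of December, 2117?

Monday

From February 3, 2101 to February 3, 2117: 16 years, of which 4 contain a Feb 29 — 12×365 + 4×366 = 5844 days.
February 2117: 28 − 3 = 25 days remain (2117 is not a leap year, so February has 28 days).
Then 9 full months totalling 275 days.
December 1–6, 2117: 6 days.
Residual: 306 days.
Total: 6150 days.
6150 mod 7 = 4, so 4 days after Thursday is Monday.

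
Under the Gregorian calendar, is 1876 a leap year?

Yes

1876 is a leap year.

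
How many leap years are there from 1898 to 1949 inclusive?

Years divisible by 4: 1900, 1904, …, 1948 — 13 in all.
Of these, 1900 is divisible by 100 but not 400, so not leap.
Leap years: 13 − 1 = 12.

12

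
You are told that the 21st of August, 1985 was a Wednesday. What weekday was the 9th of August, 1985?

Friday

Count forward from the earlier date (August 9, 1985) to the later (August 21, 1985):
Within August 1985: 21 − 9 = 12 days.
12 mod 7 = 5, so 5 days before Wednesday is Friday.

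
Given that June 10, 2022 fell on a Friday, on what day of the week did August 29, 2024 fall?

June 10, 2022 → June 10, 2023: 365 days.
June 10, 2023 → June 10, 2024: 366 days (2024 is a leap year).
June 2024: 30 − 10 = 20 days remain.
Then July (31): 31 days.
August 1–29, 2024: 29 days.
Residual: 80 days.
Total: 811 days.
811 mod 7 = 6, so 6 days after Friday is Thursday.

Thursday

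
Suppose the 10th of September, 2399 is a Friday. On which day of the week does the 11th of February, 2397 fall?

Count forward from the earlier date (February 11, 2397) to the later (September 10, 2399):
February 11, 2397 → February 11, 2398: 365 days.
February 11, 2398 → February 11, 2399: 365 days.
February 2399: 28 − 11 = 17 days remain (2399 is not a leap year, so February has 28 days).
Then March (31), April (30), May (31), June (30), July (31), August (31): 31 + 30 + 31 + 30 + 31 + 31 = 184 days.
September 1–10, 2399: 10 days.
Residual: 211 days.
Total: 941 days.
941 mod 7 = 3, so 3 days before Friday is Tuesday.

Tuesday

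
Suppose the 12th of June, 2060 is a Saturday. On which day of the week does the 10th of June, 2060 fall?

Count forward from the earlier date (June 10, 2060) to the later (June 12, 2060):
Within June 2060: 12 − 10 = 2 days.
2 mod 7 = 2, so 2 days before Saturday is Thursday.

Thursday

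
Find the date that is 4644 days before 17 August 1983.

29 November 1970

Count 4644 days before August 17, 1983:
Day-of-year of November 29, 1970: 333.
Day-of-year of August 17, 1983: 229.
1970 has 365 days, so 365 − 333 = 32 days remain in 1970.
Full years 1971–1982: 9 common + 3 leap = 9×365 + 3×366 = 4383 days.
Total: 32 + 4383 + 229 = 4644 days.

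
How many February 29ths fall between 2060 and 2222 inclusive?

39

Years divisible by 4: 2060, 2064, …, 2220 — 41 in all.
Of these, 2100, 2200 are divisible by 100 but not 400, so not leap.
Leap years: 41 − 2 = 39.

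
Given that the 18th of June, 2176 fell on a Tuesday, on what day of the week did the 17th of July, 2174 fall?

Sunday

Count forward from the earlier date (July 17, 2174) to the later (June 18, 2176):
July 2174: 31 − 17 = 14 days remain.
Then 22 full months totalling 670 days.
June 1–18, 2176: 18 days.
Total: 14 + 670 + 18 = 702 days.
702 mod 7 = 2, so 2 days before Tuesday is Sunday.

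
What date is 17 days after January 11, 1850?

January 28, 1850

Count 17 days after January 11, 1850:
Within January 1850: 28 − 11 = 17 days.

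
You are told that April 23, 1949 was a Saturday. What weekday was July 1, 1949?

April 1949: 30 − 23 = 7 days remain.
Then May (31), June (30): 31 + 30 = 61 days.
July 1, 1949: 1 day.
Total: 7 + 61 + 1 = 69 days.
69 mod 7 = 6, so 6 days after Saturday is Friday.

Friday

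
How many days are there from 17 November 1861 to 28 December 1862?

November 17, 1861 → November 17, 1862: 365 days.
November 1862: 30 − 17 = 13 days remain.
December 1–28, 1862: 28 days.
Residual: 41 days.
Total: 406 days.

406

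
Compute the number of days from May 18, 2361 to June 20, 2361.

33

May 2361: 31 − 18 = 13 days remain.
June 1–20, 2361: 20 days.
Total: 13 + 20 = 33 days.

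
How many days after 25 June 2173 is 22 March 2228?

Day-of-year of June 25, 2173: 176.
Day-of-year of March 22, 2228: 82.
2173 has 365 days, so 365 − 176 = 189 days remain in 2173.
Full years 2174–2227: 42 common + 12 leap = 42×365 + 12×366 = 19722 days.
Total: 189 + 19722 + 82 = 19993 days.

19993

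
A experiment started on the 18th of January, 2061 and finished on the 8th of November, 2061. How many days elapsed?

January 2061: 31 − 18 = 13 days remain.
Then 9 full months totalling 273 days.
November 1–8, 2061: 8 days.
Total: 13 + 273 + 8 = 294 days.

294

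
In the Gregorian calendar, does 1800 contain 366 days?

1800 is not a leap year (divisible by 100 but not 400).

No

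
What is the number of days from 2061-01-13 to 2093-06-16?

11842

Day-of-year of January 13, 2061: 13.
Day-of-year of June 16, 2093: 167.
2061 has 365 days, so 365 − 13 = 352 days remain in 2061.
Full years 2062–2092: 23 common + 8 leap = 23×365 + 8×366 = 11323 days.
Total: 352 + 11323 + 167 = 11842 days.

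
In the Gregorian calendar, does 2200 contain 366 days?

No

2200 is not a leap year (divisible by 100 but not 400).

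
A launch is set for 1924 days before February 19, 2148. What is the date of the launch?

November 13, 2142

Count 1924 days before February 19, 2148:
Day-of-year of November 13, 2142: 317.
Day-of-year of February 19, 2148: 50.
2142 has 365 days, so 365 − 317 = 48 days remain in 2142.
Full years: 2143: 365; 2144: 366; 2145: 365; 2146: 365; 2147: 365. Sum = 1826.
Total: 48 + 1826 + 50 = 1924 days.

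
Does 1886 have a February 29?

No

1886 is not a leap year.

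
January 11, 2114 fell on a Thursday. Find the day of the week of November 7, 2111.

Saturday

Count forward from the earlier date (November 7, 2111) to the later (January 11, 2114):
Day-of-year of November 7, 2111: 311.
Day-of-year of January 11, 2114: 11.
2111 has 365 days, so 365 − 311 = 54 days remain in 2111.
Full years: 2112: 366; 2113: 365. Sum = 731.
Total: 54 + 731 + 11 = 796 days.
796 mod 7 = 5, so 5 days before Thursday is Saturday.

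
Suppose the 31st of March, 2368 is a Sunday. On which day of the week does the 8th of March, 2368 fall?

Friday

Count forward from the earlier date (March 8, 2368) to the later (March 31, 2368):
Within March 2368: 31 − 8 = 23 days.
23 mod 7 = 2, so 2 days before Sunday is Friday.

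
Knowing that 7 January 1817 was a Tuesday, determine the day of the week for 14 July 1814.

Thursday

Count forward from the earlier date (July 14, 1814) to the later (January 7, 1817):
Day-of-year of July 14, 1814: 195.
Day-of-year of January 7, 1817: 7.
1814 has 365 days, so 365 − 195 = 170 days remain in 1814.
Full years: 1815: 365; 1816: 366. Sum = 731.
Total: 170 + 731 + 7 = 908 days.
908 mod 7 = 5, so 5 days before Tuesday is Thursday.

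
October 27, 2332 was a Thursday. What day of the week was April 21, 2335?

Sunday

Day-of-year of October 27, 2332: 301.
Day-of-year of April 21, 2335: 111.
2332 has 366 days, so 366 − 301 = 65 days remain in 2332.
Full years: 2333: 365; 2334: 365. Sum = 730.
Total: 65 + 730 + 111 = 906 days.
906 mod 7 = 3, so 3 days after Thursday is Sunday.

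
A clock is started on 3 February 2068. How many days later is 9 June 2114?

16927

From February 3, 2068 to February 3, 2114: 46 years, of which 11 contain a Feb 29 — 35×365 + 11×366 = 16801 days.
(2100 is not a leap year (divisible by 100 but not 400).)
February 2114: 28 − 3 = 25 days remain (2114 is not a leap year, so February has 28 days).
Then March (31), April (30), May (31): 31 + 30 + 31 = 92 days.
June 1–9, 2114: 9 days.
Residual: 126 days.
Total: 16927 days.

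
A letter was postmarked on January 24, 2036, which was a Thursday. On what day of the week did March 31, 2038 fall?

January 24, 2036 → January 24, 2037: 366 days (2036 is a leap year).
January 24, 2037 → January 24, 2038: 365 days.
January 2038: 31 − 24 = 7 days remain.
Then February 2038 (28): 28 days.
March 1–31, 2038: 31 days.
Residual: 66 days.
Total: 797 days.
797 mod 7 = 6, so 6 days after Thursday is Wednesday.

Wednesday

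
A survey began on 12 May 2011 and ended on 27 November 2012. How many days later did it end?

Day-of-year of May 12, 2011: 132.
Day-of-year of November 27, 2012: 332.
2011 has 365 days, so 365 − 132 = 233 days remain in 2011.
Total: 233 + 332 = 565 days.

565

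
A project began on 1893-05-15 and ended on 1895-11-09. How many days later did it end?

908

Day-of-year of May 15, 1893: 135.
Day-of-year of November 9, 1895: 313.
1893 has 365 days, so 365 − 135 = 230 days remain in 1893.
Full years: 1894: 365. Sum = 365.
Total: 230 + 365 + 313 = 908 days.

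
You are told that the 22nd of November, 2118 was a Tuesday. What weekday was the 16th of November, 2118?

Wednesday

Count forward from the earlier date (November 16, 2118) to the later (November 22, 2118):
Within November 2118: 22 − 16 = 6 days.
6 mod 7 = 6, so 6 days before Tuesday is Wednesday.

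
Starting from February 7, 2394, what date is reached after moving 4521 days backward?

September 22, 2381

Count 4521 days before February 7, 2394:
From September 22, 2381 to September 22, 2393: 12 years, of which 3 contain a Feb 29 — 9×365 + 3×366 = 4383 days.
September 2393: 30 − 22 = 8 days remain.
Then October (31), November (30), December (31), January (31): 31 + 30 + 31 + 31 = 123 days.
February 1–7, 2394: 7 days (2394 is not a leap year).
Residual: 138 days.
Total: 4521 days.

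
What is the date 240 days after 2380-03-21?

2380-11-16

Count 240 days after March 21, 2380:
March 2380: 31 − 21 = 10 days remain.
Then April (30), May (31), June (30), July (31), August (31), September (30), October (31): 30 + 31 + 30 + 31 + 31 + 30 + 31 = 214 days.
November 1–16, 2380: 16 days.
Total: 10 + 214 + 16 = 240 days.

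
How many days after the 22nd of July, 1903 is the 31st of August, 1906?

Day-of-year of July 22, 1903: 203.
Day-of-year of August 31, 1906: 243.
1903 has 365 days, so 365 − 203 = 162 days remain in 1903.
Full years: 1904: 366; 1905: 365. Sum = 731.
Total: 162 + 731 + 243 = 1136 days.

1136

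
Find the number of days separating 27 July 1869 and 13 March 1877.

2786

Day-of-year of July 27, 1869: 208.
Day-of-year of March 13, 1877: 72.
1869 has 365 days, so 365 − 208 = 157 days remain in 1869.
Full years 1870–1876: 5 common + 2 leap = 5×365 + 2×366 = 2557 days.
Total: 157 + 2557 + 72 = 2786 days.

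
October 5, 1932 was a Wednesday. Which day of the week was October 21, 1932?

Friday

Within October 1932: 21 − 5 = 16 days.
16 mod 7 = 2, so 2 days after Wednesday is Friday.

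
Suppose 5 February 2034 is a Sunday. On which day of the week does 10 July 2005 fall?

Sunday

Count forward from the earlier date (July 10, 2005) to the later (February 5, 2034):
From July 10, 2005 to July 10, 2033: 28 years, of which 7 contain a Feb 29 — 21×365 + 7×366 = 10227 days.
July 2033: 31 − 10 = 21 days remain.
Then August (31), September (30), October (31), November (30), December (31), January (31): 31 + 30 + 31 + 30 + 31 + 31 = 184 days.
February 1–5, 2034: 5 days (2034 is not a leap year).
Residual: 210 days.
Total: 10437 days.
10437 is a multiple of 7, so 10 July 2005 falls on the same weekday: Sunday.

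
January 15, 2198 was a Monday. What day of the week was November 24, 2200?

Monday

Day-of-year of January 15, 2198: 15.
Day-of-year of November 24, 2200: 328.
2198 has 365 days, so 365 − 15 = 350 days remain in 2198.
Full years: 2199: 365. Sum = 365.
Total: 350 + 365 + 328 = 1043 days.
1043 is a multiple of 7, so November 24, 2200 falls on the same weekday: Monday.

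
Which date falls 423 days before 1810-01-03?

1808-11-06

Count 423 days before January 3, 1810:
November 1808: 30 − 6 = 24 days remain.
Then 13 full months totalling 396 days.
January 1–3, 1810: 3 days.
Total: 24 + 396 + 3 = 423 days.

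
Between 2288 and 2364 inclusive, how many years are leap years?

Years divisible by 4: 2288, 2292, …, 2364 — 20 in all.
Of these, 2300 is divisible by 100 but not 400, so not leap.
Leap years: 20 − 1 = 19.

19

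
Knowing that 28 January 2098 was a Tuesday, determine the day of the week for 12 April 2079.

Count forward from the earlier date (April 12, 2079) to the later (January 28, 2098):
Day-of-year of April 12, 2079: 102.
Day-of-year of January 28, 2098: 28.
2079 has 365 days, so 365 − 102 = 263 days remain in 2079.
Full years 2080–2097: 13 common + 5 leap = 13×365 + 5×366 = 6575 days.
Total: 263 + 6575 + 28 = 6866 days.
6866 mod 7 = 6, so 6 days before Tuesday is Wednesday.

Wednesday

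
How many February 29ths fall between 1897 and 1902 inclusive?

0

Years divisible by 4 in [1897, 1902]: 1900.
Of these, 1900 is divisible by 100 but not 400, so not leap.
Leap years: 1 − 1 = 0.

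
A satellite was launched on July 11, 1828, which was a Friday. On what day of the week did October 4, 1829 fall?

July 1828: 31 − 11 = 20 days remain.
Then 14 full months totalling 426 days.
October 1–4, 1829: 4 days.
Total: 20 + 426 + 4 = 450 days.
450 mod 7 = 2, so 2 days after Friday is Sunday.

Sunday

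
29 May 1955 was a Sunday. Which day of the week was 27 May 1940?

Count forward from the earlier date (May 27, 1940) to the later (May 29, 1955):
From May 27, 1940 to May 27, 1955: 15 years, of which 3 contain a Feb 29 — 12×365 + 3×366 = 5478 days.
Within May 1955: 29 − 27 = 2 days.
Total: 5480 days.
5480 mod 7 = 6, so 6 days before Sunday is Monday.

Monday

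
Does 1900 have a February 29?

No

1900 is not a leap year (divisible by 100 but not 400).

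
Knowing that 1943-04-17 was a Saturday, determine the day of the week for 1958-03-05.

From April 17, 1943 to April 17, 1957: 14 years, of which 4 contain a Feb 29 — 10×365 + 4×366 = 5114 days.
April 1957: 30 − 17 = 13 days remain.
Then 10 full months totalling 304 days.
March 1–5, 1958: 5 days.
Residual: 322 days.
Total: 5436 days.
5436 mod 7 = 4, so 4 days after Saturday is Wednesday.

Wednesday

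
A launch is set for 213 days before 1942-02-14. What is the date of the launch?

1941-07-16

Count 213 days before February 14, 1942:
July 1941: 31 − 16 = 15 days remain.
Then August (31), September (30), October (31), November (30), December (31), January (31): 31 + 30 + 31 + 30 + 31 + 31 = 184 days.
February 1–14, 1942: 14 days (1942 is not a leap year).
Total: 15 + 184 + 14 = 213 days.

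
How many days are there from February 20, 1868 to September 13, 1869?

February 20, 1868 → February 20, 1869: 366 days (1868 is a leap year).
February 1869: 28 − 20 = 8 days remain (1869 is not a leap year, so February has 28 days).
Then March (31), April (30), May (31), June (30), July (31), August (31): 31 + 30 + 31 + 30 + 31 + 31 = 184 days.
September 1–13, 1869: 13 days.
Residual: 205 days.
Total: 571 days.

571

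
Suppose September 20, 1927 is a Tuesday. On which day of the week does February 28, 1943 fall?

Day-of-year of September 20, 1927: 263.
Day-of-year of February 28, 1943: 59.
1927 has 365 days, so 365 − 263 = 102 days remain in 1927.
Full years 1928–1942: 11 common + 4 leap = 11×365 + 4×366 = 5479 days.
Total: 102 + 5479 + 59 = 5640 days.
5640 mod 7 = 5, so 5 days after Tuesday is Sunday.

Sunday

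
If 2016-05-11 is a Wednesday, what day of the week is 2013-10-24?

Thursday

Count forward from the earlier date (October 24, 2013) to the later (May 11, 2016):
October 24, 2013 → October 24, 2014: 365 days.
October 24, 2014 → October 24, 2015: 365 days.
October 2015: 31 − 24 = 7 days remain.
Then November (30), December (31), January (31), February 2016 (29), March (31), April (30): 30 + 31 + 31 + 29 + 31 + 30 = 182 days.
May 1–11, 2016: 11 days.
Residual: 200 days.
Total: 930 days.
930 mod 7 = 6, so 6 days before Wednesday is Thursday.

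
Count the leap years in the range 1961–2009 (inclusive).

Years divisible by 4 in [1961, 2009]: 1964, 1968, 1972, 1976, 1980, 1984, 1988, 1992, 1996, 2000, 2004, 2008.
2000 is divisible by 400, so still leap.
No century exceptions apply. Count: 12.

12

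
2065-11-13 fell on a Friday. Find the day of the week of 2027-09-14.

Tuesday

Count forward from the earlier date (September 14, 2027) to the later (November 13, 2065):
From September 14, 2027 to September 14, 2065: 38 years, of which 10 contain a Feb 29 — 28×365 + 10×366 = 13880 days.
September 2065: 30 − 14 = 16 days remain.
Then October (31): 31 days.
November 1–13, 2065: 13 days.
Residual: 60 days.
Total: 13940 days.
13940 mod 7 = 3, so 3 days before Friday is Tuesday.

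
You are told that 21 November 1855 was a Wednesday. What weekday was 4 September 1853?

Sunday

Count forward from the earlier date (September 4, 1853) to the later (November 21, 1855):
Day-of-year of September 4, 1853: 247.
Day-of-year of November 21, 1855: 325.
1853 has 365 days, so 365 − 247 = 118 days remain in 1853.
Full years: 1854: 365. Sum = 365.
Total: 118 + 365 + 325 = 808 days.
808 mod 7 = 3, so 3 days before Wednesday is Sunday.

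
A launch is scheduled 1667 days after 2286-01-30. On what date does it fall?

2290-08-24

Count 1667 days after January 30, 2286:
Day-of-year of January 30, 2286: 30.
Day-of-year of August 24, 2290: 236.
2286 has 365 days, so 365 − 30 = 335 days remain in 2286.
Full years: 2287: 365; 2288: 366; 2289: 365. Sum = 1096.
Total: 335 + 1096 + 236 = 1667 days.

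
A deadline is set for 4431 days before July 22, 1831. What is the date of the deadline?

June 4, 1819

Count 4431 days before July 22, 1831:
Day-of-year of June 4, 1819: 155.
Day-of-year of July 22, 1831: 203.
1819 has 365 days, so 365 − 155 = 210 days remain in 1819.
Full years 1820–1830: 8 common + 3 leap = 8×365 + 3×366 = 4018 days.
Total: 210 + 4018 + 203 = 4431 days.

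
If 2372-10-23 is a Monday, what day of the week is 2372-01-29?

Count forward from the earlier date (January 29, 2372) to the later (October 23, 2372):
January 2372: 31 − 29 = 2 days remain.
Then February 2372 (29), March (31), April (30), May (31), June (30), July (31), August (31), September (30): 29 + 31 + 30 + 31 + 30 + 31 + 31 + 30 = 243 days.
October 1–23, 2372: 23 days.
Total: 2 + 243 + 23 = 268 days.
268 mod 7 = 2, so 2 days before Monday is Saturday.

Saturday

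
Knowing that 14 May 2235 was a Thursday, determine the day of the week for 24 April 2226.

Count forward from the earlier date (April 24, 2226) to the later (May 14, 2235):
Day-of-year of April 24, 2226: 114.
Day-of-year of May 14, 2235: 134.
2226 has 365 days, so 365 − 114 = 251 days remain in 2226.
Full years 2227–2234: 6 common + 2 leap = 6×365 + 2×366 = 2922 days.
Total: 251 + 2922 + 134 = 3307 days.
3307 mod 7 = 3, so 3 days before Thursday is Monday.

Monday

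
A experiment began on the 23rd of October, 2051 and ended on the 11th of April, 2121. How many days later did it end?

25372

Day-of-year of October 23, 2051: 296.
Day-of-year of April 11, 2121: 101.
2051 has 365 days, so 365 − 296 = 69 days remain in 2051.
Full years 2052–2120: 52 common + 17 leap = 52×365 + 17×366 = 25202 days.
Total: 69 + 25202 + 101 = 25372 days.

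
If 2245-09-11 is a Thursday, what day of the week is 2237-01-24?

Count forward from the earlier date (January 24, 2237) to the later (September 11, 2245):
From January 24, 2237 to January 24, 2245: 8 years, of which 2 contain a Feb 29 — 6×365 + 2×366 = 2922 days.
January 2245: 31 − 24 = 7 days remain.
Then February 2245 (28), March (31), April (30), May (31), June (30), July (31), August (31): 28 + 31 + 30 + 31 + 30 + 31 + 31 = 212 days.
September 1–11, 2245: 11 days.
Residual: 230 days.
Total: 3152 days.
3152 mod 7 = 2, so 2 days before Thursday is Tuesday.

Tuesday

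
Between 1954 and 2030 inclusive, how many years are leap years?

Years divisible by 4: 1956, 1960, …, 2028 — 19 in all.
2000 is divisible by 400, so still leap.
No century exceptions apply. Count: 19.

19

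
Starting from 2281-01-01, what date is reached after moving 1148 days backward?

2277-11-10

Count 1148 days before January 1, 2281:
Day-of-year of November 10, 2277: 314.
Day-of-year of January 1, 2281: 1.
2277 has 365 days, so 365 − 314 = 51 days remain in 2277.
Full years: 2278: 365; 2279: 365; 2280: 366. Sum = 1096.
Total: 51 + 1096 + 1 = 1148 days.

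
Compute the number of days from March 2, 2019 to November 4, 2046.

From March 2, 2019 to March 2, 2046: 27 years, of which 7 contain a Feb 29 — 20×365 + 7×366 = 9862 days.
March 2046: 31 − 2 = 29 days remain.
Then April (30), May (31), June (30), July (31), August (31), September (30), October (31): 30 + 31 + 30 + 31 + 31 + 30 + 31 = 214 days.
November 1–4, 2046: 4 days.
Residual: 247 days.
Total: 10109 days.

10109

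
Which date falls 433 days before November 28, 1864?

September 22, 1863

Count 433 days before November 28, 1864:
September 22, 1863 → September 22, 1864: 366 days (1864 is a leap year).
September 1864: 30 − 22 = 8 days remain.
Then October (31): 31 days.
November 1–28, 1864: 28 days.
Residual: 67 days.
Total: 433 days.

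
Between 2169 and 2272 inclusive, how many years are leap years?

Years divisible by 4: 2172, 2176, …, 2272 — 26 in all.
Of these, 2200 is divisible by 100 but not 400, so not leap.
Leap years: 26 − 1 = 25.

25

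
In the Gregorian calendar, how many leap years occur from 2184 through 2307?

Years divisible by 4: 2184, 2188, …, 2304 — 31 in all.
Of these, 2200, 2300 are divisible by 100 but not 400, so not leap.
Leap years: 31 − 2 = 29.

29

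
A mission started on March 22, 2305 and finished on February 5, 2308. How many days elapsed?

1050

March 22, 2305 → March 22, 2306: 365 days.
March 22, 2306 → March 22, 2307: 365 days.
March 2307: 31 − 22 = 9 days remain.
Then 10 full months totalling 306 days.
February 1–5, 2308: 5 days (2308 is a leap year).
Residual: 320 days.
Total: 1050 days.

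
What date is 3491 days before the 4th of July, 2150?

the 12th of December, 2140

Count 3491 days before July 4, 2150:
From December 12, 2140 to December 12, 2149: 9 years, of which 2 contain a Feb 29 — 7×365 + 2×366 = 3287 days.
December 2149: 31 − 12 = 19 days remain.
Then January (31), February 2150 (28), March (31), April (30), May (31), June (30): 31 + 28 + 31 + 30 + 31 + 30 = 181 days.
July 1–4, 2150: 4 days.
Residual: 204 days.
Total: 3491 days.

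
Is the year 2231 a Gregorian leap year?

No

2231 is not a leap year.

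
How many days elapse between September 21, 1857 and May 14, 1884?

9732

From September 21, 1857 to September 21, 1883: 26 years, of which 6 contain a Feb 29 — 20×365 + 6×366 = 9496 days.
September 1883: 30 − 21 = 9 days remain.
Then October (31), November (30), December (31), January (31), February 1884 (29), March (31), April (30): 31 + 30 + 31 + 31 + 29 + 31 + 30 = 213 days.
May 1–14, 1884: 14 days.
Residual: 236 days.
Total: 9732 days.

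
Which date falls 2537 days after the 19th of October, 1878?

the 29th of September, 1885

Count 2537 days after October 19, 1878:
Day-of-year of October 19, 1878: 292.
Day-of-year of September 29, 1885: 272.
1878 has 365 days, so 365 − 292 = 73 days remain in 1878.
Full years: 1879: 365; 1880: 366; 1881: 365; 1882: 365; 1883: 365; 1884: 366. Sum = 2192.
Total: 73 + 2192 + 272 = 2537 days.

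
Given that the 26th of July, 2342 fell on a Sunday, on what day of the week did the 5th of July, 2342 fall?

Count forward from the earlier date (July 5, 2342) to the later (July 26, 2342):
Within July 2342: 26 − 5 = 21 days.
21 is a multiple of 7, so the 5th of July, 2342 falls on the same weekday: Sunday.

Sunday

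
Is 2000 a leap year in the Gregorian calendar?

2000 is a leap year (divisible by 400).

Yes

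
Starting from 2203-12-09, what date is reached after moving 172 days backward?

2203-06-20

Count 172 days before December 9, 2203:
June 2203: 30 − 20 = 10 days remain.
Then July (31), August (31), September (30), October (31), November (30): 31 + 31 + 30 + 31 + 30 = 153 days.
December 1–9, 2203: 9 days.
Total: 10 + 153 + 9 = 172 days.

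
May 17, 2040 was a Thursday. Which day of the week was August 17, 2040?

Friday

May 2040: 31 − 17 = 14 days remain.
Then June (30), July (31): 30 + 31 = 61 days.
August 1–17, 2040: 17 days.
Total: 14 + 61 + 17 = 92 days.
92 mod 7 = 1, so 1 day after Thursday is Friday.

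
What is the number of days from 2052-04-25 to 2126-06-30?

27093

From April 25, 2052 to April 25, 2126: 74 years, of which 17 contain a Feb 29 — 57×365 + 17×366 = 27027 days.
(2100 is not a leap year (divisible by 100 but not 400).)
April 2126: 30 − 25 = 5 days remain.
Then May (31): 31 days.
June 1–30, 2126: 30 days.
Residual: 66 days.
Total: 27093 days.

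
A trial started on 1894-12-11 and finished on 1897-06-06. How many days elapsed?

908

December 11, 1894 → December 11, 1895: 365 days.
December 11, 1895 → December 11, 1896: 366 days (1896 is a leap year).
December 1896: 31 − 11 = 20 days remain.
Then January (31), February 1897 (28), March (31), April (30), May (31): 31 + 28 + 31 + 30 + 31 = 151 days.
June 1–6, 1897: 6 days.
Residual: 177 days.
Total: 908 days.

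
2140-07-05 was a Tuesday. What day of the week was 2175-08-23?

From July 5, 2140 to July 5, 2175: 35 years, of which 8 contain a Feb 29 — 27×365 + 8×366 = 12783 days.
July 2175: 31 − 5 = 26 days remain.
August 1–23, 2175: 23 days.
Residual: 49 days.
Total: 12832 days.
12832 mod 7 = 1, so 1 day after Tuesday is Wednesday.

Wednesday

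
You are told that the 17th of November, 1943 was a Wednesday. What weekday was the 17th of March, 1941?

Count forward from the earlier date (March 17, 1941) to the later (November 17, 1943):
Day-of-year of March 17, 1941: 76.
Day-of-year of November 17, 1943: 321.
1941 has 365 days, so 365 − 76 = 289 days remain in 1941.
Full years: 1942: 365. Sum = 365.
Total: 289 + 365 + 321 = 975 days.
975 mod 7 = 2, so 2 days before Wednesday is Monday.

Monday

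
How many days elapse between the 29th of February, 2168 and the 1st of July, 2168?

123

February 2168: 29 − 29 = 0 days remain (2168 is a leap year, so February has 29 days).
Then March (31), April (30), May (31), June (30): 31 + 30 + 31 + 30 = 122 days.
July 1, 2168: 1 day.
Total: 0 + 122 + 1 = 123 days.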